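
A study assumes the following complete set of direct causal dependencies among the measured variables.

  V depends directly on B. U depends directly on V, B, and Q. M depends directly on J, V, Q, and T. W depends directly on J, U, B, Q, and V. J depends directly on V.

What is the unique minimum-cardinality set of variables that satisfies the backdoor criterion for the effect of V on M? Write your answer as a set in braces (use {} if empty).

Variables eligible for adjustment (non-descendants of V, excluding V and M): {B, Q, T}.
Backdoor paths from V to M:
  P1: V <- B -> U <- Q -> M
  P2: V <- B -> U <- Q -> W <- J -> M
  P3: V <- B -> U -> W <- Q -> M
  P4: V <- B -> U -> W <- J -> M
  P5: V <- B -> W <- Q -> M
  P6: V <- B -> W <- U <- Q -> M
  P7: V <- B -> W <- J -> M
Each backdoor path contains an unconditioned collider, so every path is already blocked with the empty conditioning set:
  P1: blocked at collider U (neither it nor any descendant is in the conditioning set).
  P2: blocked at collider U (neither it nor any descendant is in the conditioning set).
  P3: blocked at collider W (neither it nor any descendant is in the conditioning set).
  P4: blocked at collider W (neither it nor any descendant is in the conditioning set).
  P5: blocked at collider W (neither it nor any descendant is in the conditioning set).
  P6: blocked at collider W (neither it nor any descendant is in the conditioning set).
  P7: blocked at collider W (neither it nor any descendant is in the conditioning set).
The empty set is therefore the unique smallest valid set.

{}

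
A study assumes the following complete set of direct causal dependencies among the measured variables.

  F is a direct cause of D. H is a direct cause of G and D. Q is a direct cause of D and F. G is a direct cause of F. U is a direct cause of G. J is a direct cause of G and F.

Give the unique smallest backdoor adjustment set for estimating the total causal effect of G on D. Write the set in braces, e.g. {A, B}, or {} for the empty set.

{H, J}

Variables eligible for adjustment (non-descendants of G, excluding G and D): {H, J, Q, U}.
Backdoor paths from G to D:
  P1: G <- H -> D
  P2: G <- J -> F <- Q -> D
  P3: G <- J -> F -> D
The empty set is not sufficient: P1 (G <- H -> D) has no collider blocking it and no conditioned non-collider, so it is open.
Try {H, J}:
  P1: blocked at fork node H ∈ conditioning set.
  P2: blocked at fork node J ∈ conditioning set.
  P3: blocked at fork node J ∈ conditioning set.
{H, J} contains no descendant of G and blocks every backdoor path.
Every element of {H, J} is needed (dropping H leaves P1 open; dropping J leaves P3 open), so no proper subset is valid.
Among all size-2 subsets of the eligible variables, only {H, J} blocks every backdoor path, so it is the unique smallest valid adjustment set.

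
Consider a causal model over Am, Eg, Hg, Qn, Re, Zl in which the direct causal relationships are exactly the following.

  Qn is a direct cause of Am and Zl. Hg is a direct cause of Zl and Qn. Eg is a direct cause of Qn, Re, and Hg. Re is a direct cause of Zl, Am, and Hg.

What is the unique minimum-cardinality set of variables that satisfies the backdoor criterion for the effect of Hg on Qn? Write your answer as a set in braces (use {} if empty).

Variables eligible for adjustment (non-descendants of Hg, excluding Hg and Qn): {Eg, Re}.
Backdoor paths from Hg to Qn:
  P1: Hg <- Eg -> Re -> Zl <- Qn
  P2: Hg <- Eg -> Re -> Am <- Qn
  P3: Hg <- Eg -> Qn
  P4: Hg <- Re <- Eg -> Qn
  P5: Hg <- Re -> Zl <- Qn
  P6: Hg <- Re -> Am <- Qn
The empty set is not sufficient: P3 (Hg <- Eg -> Qn) has no collider blocking it and no conditioned non-collider, so it is open.
Try {Eg}:
  P1: blocked at fork node Eg ∈ conditioning set.
  P2: blocked at fork node Eg ∈ conditioning set.
  P3: blocked at fork node Eg ∈ conditioning set.
  P4: blocked at fork node Eg ∈ conditioning set.
  P5: blocked at collider Zl (neither it nor any descendant is in the conditioning set).
  P6: blocked at collider Am (neither it nor any descendant is in the conditioning set).
{Eg} contains no descendant of Hg and blocks every backdoor path.
No other singleton works — e.g. {Re} leaves P3 open — so {Eg} is the unique smallest valid adjustment set.

{Eg}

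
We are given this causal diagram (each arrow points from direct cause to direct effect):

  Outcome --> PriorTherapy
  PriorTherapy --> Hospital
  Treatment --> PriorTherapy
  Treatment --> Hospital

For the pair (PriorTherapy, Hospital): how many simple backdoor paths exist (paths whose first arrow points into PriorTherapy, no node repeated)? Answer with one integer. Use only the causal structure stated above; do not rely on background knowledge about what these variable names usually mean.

1

A backdoor path from PriorTherapy to Hospital is any simple undirected path whose first edge points into PriorTherapy (i.e. leaves PriorTherapy via a parent).
Parents of PriorTherapy: {Outcome, Treatment}.
Enumerating:
  P1: PriorTherapy <- Treatment -> Hospital
That exhausts the simple backdoor paths. Count: 1.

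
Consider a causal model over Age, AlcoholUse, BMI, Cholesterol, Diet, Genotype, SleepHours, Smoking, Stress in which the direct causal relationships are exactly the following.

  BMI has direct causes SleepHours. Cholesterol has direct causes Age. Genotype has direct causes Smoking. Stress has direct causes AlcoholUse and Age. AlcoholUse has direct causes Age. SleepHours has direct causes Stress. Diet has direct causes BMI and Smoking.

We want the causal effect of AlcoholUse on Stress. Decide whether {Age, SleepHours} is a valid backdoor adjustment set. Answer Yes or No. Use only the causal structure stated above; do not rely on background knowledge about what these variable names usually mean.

Backdoor paths from AlcoholUse to Stress (paths whose first edge points into AlcoholUse):
  P1: AlcoholUse <- Age -> Stress
Condition 1 (no descendant of AlcoholUse in the set): FAILS — SleepHours is a descendant of AlcoholUse.
Condition 2 (every backdoor path blocked by {Age, SleepHours}):
  P1: blocked at fork node Age ∈ conditioning set.
{Age, SleepHours} does not satisfy the backdoor criterion.

No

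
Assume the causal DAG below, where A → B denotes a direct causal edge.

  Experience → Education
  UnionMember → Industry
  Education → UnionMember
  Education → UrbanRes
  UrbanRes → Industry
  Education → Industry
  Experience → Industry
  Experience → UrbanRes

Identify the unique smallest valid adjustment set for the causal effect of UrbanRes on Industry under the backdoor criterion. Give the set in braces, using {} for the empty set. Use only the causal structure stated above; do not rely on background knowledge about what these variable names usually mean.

Variables eligible for adjustment (non-descendants of UrbanRes, excluding UrbanRes and Industry): {Education, Experience, UnionMember}.
Backdoor paths from UrbanRes to Industry:
  P1: UrbanRes <- Experience -> Education -> UnionMember -> Industry
  P2: UrbanRes <- Experience -> Education -> Industry
  P3: UrbanRes <- Experience -> Industry
  P4: UrbanRes <- Education <- Experience -> Industry
  P5: UrbanRes <- Education -> UnionMember -> Industry
  P6: UrbanRes <- Education -> Industry
The empty set is not sufficient: P1 (UrbanRes <- Experience -> Education -> UnionMember -> Industry) has no collider blocking it and no conditioned non-collider, so it is open.
Try {Education, Experience}:
  P1: blocked at fork node Experience ∈ conditioning set.
  P2: blocked at fork node Experience ∈ conditioning set.
  P3: blocked at fork node Experience ∈ conditioning set.
  P4: blocked at chain node Education ∈ conditioning set.
  P5: blocked at fork node Education ∈ conditioning set.
  P6: blocked at fork node Education ∈ conditioning set.
{Education, Experience} contains no descendant of UrbanRes and blocks every backdoor path.
Every element of {Education, Experience} is needed (dropping Education leaves P5 open; dropping Experience leaves P3 open), so no proper subset is valid.
Among all size-2 subsets of the eligible variables, only {Education, Experience} blocks every backdoor path, so it is the unique smallest valid adjustment set.

{Education, Experience}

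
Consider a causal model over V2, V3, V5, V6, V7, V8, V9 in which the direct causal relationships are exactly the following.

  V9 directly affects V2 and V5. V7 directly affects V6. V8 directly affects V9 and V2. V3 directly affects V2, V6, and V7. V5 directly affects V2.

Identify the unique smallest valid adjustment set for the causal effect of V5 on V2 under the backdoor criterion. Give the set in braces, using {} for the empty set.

{V9}

Variables eligible for adjustment (non-descendants of V5, excluding V5 and V2): {V3, V6, V7, V8, V9}.
Backdoor paths from V5 to V2:
  P1: V5 <- V9 <- V8 -> V2
  P2: V5 <- V9 -> V2
The empty set is not sufficient: P1 (V5 <- V9 <- V8 -> V2) has no collider blocking it and no conditioned non-collider, so it is open.
Try {V9}:
  P1: blocked at chain node V9 ∈ conditioning set.
  P2: blocked at fork node V9 ∈ conditioning set.
{V9} contains no descendant of V5 and blocks every backdoor path.
No other singleton works — e.g. {V8} leaves P2 open — so {V9} is the unique smallest valid adjustment set.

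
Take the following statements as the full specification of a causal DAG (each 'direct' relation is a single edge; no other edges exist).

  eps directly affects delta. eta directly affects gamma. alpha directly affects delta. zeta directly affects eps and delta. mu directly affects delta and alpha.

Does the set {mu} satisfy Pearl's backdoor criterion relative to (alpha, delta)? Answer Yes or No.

Backdoor paths from alpha to delta (paths whose first edge points into alpha):
  P1: alpha <- mu -> delta
Condition 1 (no descendant of alpha in the set): holds — descendants of alpha are {delta}; none are in {mu}.
Condition 2 (every backdoor path blocked by {mu}):
  P1: blocked at fork node mu ∈ conditioning set.
{mu} satisfies the backdoor criterion.

Yes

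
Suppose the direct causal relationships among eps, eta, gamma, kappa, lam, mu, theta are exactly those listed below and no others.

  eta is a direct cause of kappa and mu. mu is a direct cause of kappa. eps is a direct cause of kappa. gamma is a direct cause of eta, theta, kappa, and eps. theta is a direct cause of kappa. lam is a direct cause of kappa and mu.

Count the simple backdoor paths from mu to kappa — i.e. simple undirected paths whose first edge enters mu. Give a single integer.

A backdoor path from mu to kappa is any simple undirected path whose first edge points into mu (i.e. leaves mu via a parent).
Parents of mu: {eta, lam}.
Enumerating:
  P1: mu <- eta <- gamma -> theta -> kappa
  P2: mu <- eta <- gamma -> eps -> kappa
  P3: mu <- eta <- gamma -> kappa
  P4: mu <- eta -> kappa
  P5: mu <- lam -> kappa
That exhausts the simple backdoor paths. Count: 5.

5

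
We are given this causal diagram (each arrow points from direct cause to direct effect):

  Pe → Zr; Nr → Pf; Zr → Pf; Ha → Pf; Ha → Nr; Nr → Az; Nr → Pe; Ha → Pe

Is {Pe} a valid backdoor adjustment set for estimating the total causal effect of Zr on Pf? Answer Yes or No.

Backdoor paths from Zr to Pf (paths whose first edge points into Zr):
  P1: Zr <- Pe <- Ha -> Nr -> Pf
  P2: Zr <- Pe <- Ha -> Pf
  P3: Zr <- Pe <- Nr <- Ha -> Pf
  P4: Zr <- Pe <- Nr -> Pf
Condition 1 (no descendant of Zr in the set): holds — descendants of Zr are {Pf}; none are in {Pe}.
Condition 2 (every backdoor path blocked by {Pe}):
  P1: blocked at chain node Pe ∈ conditioning set.
  P2: blocked at chain node Pe ∈ conditioning set.
  P3: blocked at chain node Pe ∈ conditioning set.
  P4: blocked at chain node Pe ∈ conditioning set.
{Pe} satisfies the backdoor criterion.

Yes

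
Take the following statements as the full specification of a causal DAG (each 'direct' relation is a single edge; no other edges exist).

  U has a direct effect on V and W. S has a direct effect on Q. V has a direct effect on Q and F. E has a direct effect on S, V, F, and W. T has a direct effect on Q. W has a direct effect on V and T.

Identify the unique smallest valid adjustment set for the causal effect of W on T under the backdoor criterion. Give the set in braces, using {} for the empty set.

{}

Variables eligible for adjustment (non-descendants of W, excluding W and T): {E, S, U}.
Backdoor paths from W to T:
  P1: W <- E -> V -> Q <- T
  P2: W <- E -> F <- V -> Q <- T
  P3: W <- E -> S -> Q <- T
  P4: W <- U -> V <- E -> S -> Q <- T
  P5: W <- U -> V -> F <- E -> S -> Q <- T
  P6: W <- U -> V -> Q <- T
Each backdoor path contains an unconditioned collider, so every path is already blocked with the empty conditioning set:
  P1: blocked at collider Q (neither it nor any descendant is in the conditioning set).
  P2: blocked at collider F (neither it nor any descendant is in the conditioning set).
  P3: blocked at collider Q (neither it nor any descendant is in the conditioning set).
  P4: blocked at collider V (neither it nor any descendant is in the conditioning set).
  P5: blocked at collider F (neither it nor any descendant is in the conditioning set).
  P6: blocked at collider Q (neither it nor any descendant is in the conditioning set).
The empty set is therefore the unique smallest valid set.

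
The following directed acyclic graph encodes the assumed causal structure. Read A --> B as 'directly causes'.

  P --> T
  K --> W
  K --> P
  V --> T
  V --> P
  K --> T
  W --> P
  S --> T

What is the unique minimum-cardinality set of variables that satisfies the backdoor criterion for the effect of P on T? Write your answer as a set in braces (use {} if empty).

{K, V}

Variables eligible for adjustment (non-descendants of P, excluding P and T): {K, S, V, W}.
Backdoor paths from P to T:
  P1: P <- K -> T
  P2: P <- V -> T
  P3: P <- W <- K -> T
The empty set is not sufficient: P1 (P <- K -> T) has no collider blocking it and no conditioned non-collider, so it is open.
Try {K, V}:
  P1: blocked at fork node K ∈ conditioning set.
  P2: blocked at fork node V ∈ conditioning set.
  P3: blocked at fork node K ∈ conditioning set.
{K, V} contains no descendant of P and blocks every backdoor path.
Every element of {K, V} is needed (dropping K leaves P1 open; dropping V leaves P2 open), so no proper subset is valid.
Among all size-2 subsets of the eligible variables, only {K, V} blocks every backdoor path, so it is the unique smallest valid adjustment set.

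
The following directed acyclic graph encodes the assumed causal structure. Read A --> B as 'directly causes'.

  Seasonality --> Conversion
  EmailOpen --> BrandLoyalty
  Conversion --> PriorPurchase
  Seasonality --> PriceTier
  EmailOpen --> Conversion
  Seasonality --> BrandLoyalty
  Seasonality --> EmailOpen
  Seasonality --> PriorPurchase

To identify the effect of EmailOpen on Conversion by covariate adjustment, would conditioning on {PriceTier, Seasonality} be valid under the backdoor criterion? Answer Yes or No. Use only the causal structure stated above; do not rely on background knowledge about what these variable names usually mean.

Yes

Backdoor paths from EmailOpen to Conversion (paths whose first edge points into EmailOpen):
  P1: EmailOpen <- Seasonality -> Conversion
  P2: EmailOpen <- Seasonality -> PriorPurchase <- Conversion
Condition 1 (no descendant of EmailOpen in the set): holds — descendants of EmailOpen are {BrandLoyalty, Conversion, PriorPurchase}; none are in {PriceTier, Seasonality}.
Condition 2 (every backdoor path blocked by {PriceTier, Seasonality}):
  P1: blocked at fork node Seasonality ∈ conditioning set.
  P2: blocked at fork node Seasonality ∈ conditioning set.
{PriceTier, Seasonality} satisfies the backdoor criterion.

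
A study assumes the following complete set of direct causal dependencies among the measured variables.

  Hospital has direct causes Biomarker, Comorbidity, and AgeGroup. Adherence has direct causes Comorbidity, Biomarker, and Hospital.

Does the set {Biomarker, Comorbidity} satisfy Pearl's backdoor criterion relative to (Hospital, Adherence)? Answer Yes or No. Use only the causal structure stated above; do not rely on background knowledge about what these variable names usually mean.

Yes

Backdoor paths from Hospital to Adherence (paths whose first edge points into Hospital):
  P1: Hospital <- Comorbidity -> Adherence
  P2: Hospital <- Biomarker -> Adherence
Condition 1 (no descendant of Hospital in the set): holds — descendants of Hospital are {Adherence}; none are in {Biomarker, Comorbidity}.
Condition 2 (every backdoor path blocked by {Biomarker, Comorbidity}):
  P1: blocked at fork node Comorbidity ∈ conditioning set.
  P2: blocked at fork node Biomarker ∈ conditioning set.
{Biomarker, Comorbidity} satisfies the backdoor criterion.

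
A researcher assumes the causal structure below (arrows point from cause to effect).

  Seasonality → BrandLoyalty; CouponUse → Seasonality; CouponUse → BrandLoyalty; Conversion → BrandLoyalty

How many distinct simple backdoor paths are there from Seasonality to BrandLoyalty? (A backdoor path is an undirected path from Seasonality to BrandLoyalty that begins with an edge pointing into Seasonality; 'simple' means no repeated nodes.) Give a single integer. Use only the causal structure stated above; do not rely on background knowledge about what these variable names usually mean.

1

A backdoor path from Seasonality to BrandLoyalty is any simple undirected path whose first edge points into Seasonality (i.e. leaves Seasonality via a parent).
Parents of Seasonality: {CouponUse}.
Enumerating:
  P1: Seasonality <- CouponUse -> BrandLoyalty
That exhausts the simple backdoor paths. Count: 1.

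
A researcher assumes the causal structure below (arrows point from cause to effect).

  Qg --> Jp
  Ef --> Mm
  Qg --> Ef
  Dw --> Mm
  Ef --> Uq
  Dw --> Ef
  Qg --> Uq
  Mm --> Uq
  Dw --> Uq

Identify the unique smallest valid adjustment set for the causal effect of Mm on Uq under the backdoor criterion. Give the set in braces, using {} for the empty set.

Variables eligible for adjustment (non-descendants of Mm, excluding Mm and Uq): {Dw, Ef, Jp, Qg}.
Backdoor paths from Mm to Uq:
  P1: Mm <- Dw -> Ef <- Qg -> Uq
  P2: Mm <- Dw -> Ef -> Uq
  P3: Mm <- Dw -> Uq
  P4: Mm <- Ef <- Dw -> Uq
  P5: Mm <- Ef <- Qg -> Uq
  P6: Mm <- Ef -> Uq
The empty set is not sufficient: P2 (Mm <- Dw -> Ef -> Uq) has no collider blocking it and no conditioned non-collider, so it is open.
Try {Dw, Ef}:
  P1: blocked at fork node Dw ∈ conditioning set.
  P2: blocked at fork node Dw ∈ conditioning set.
  P3: blocked at fork node Dw ∈ conditioning set.
  P4: blocked at chain node Ef ∈ conditioning set.
  P5: blocked at chain node Ef ∈ conditioning set.
  P6: blocked at fork node Ef ∈ conditioning set.
{Dw, Ef} contains no descendant of Mm and blocks every backdoor path.
Every element of {Dw, Ef} is needed (dropping Dw leaves P1 open; dropping Ef leaves P5 open), so no proper subset is valid.
Among all size-2 subsets of the eligible variables, only {Dw, Ef} blocks every backdoor path, so it is the unique smallest valid adjustment set.

{Dw, Ef}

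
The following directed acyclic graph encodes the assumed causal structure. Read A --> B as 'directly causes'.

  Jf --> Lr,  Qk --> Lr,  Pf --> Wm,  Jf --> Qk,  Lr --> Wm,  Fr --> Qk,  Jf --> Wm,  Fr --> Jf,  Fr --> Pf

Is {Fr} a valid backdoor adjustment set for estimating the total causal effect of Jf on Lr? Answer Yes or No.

Backdoor paths from Jf to Lr (paths whose first edge points into Jf):
  P1: Jf <- Fr -> Qk -> Lr
  P2: Jf <- Fr -> Pf -> Wm <- Lr
Condition 1 (no descendant of Jf in the set): holds — descendants of Jf are {Lr, Qk, Wm}; none are in {Fr}.
Condition 2 (every backdoor path blocked by {Fr}):
  P1: blocked at fork node Fr ∈ conditioning set.
  P2: blocked at fork node Fr ∈ conditioning set.
{Fr} satisfies the backdoor criterion.

Yes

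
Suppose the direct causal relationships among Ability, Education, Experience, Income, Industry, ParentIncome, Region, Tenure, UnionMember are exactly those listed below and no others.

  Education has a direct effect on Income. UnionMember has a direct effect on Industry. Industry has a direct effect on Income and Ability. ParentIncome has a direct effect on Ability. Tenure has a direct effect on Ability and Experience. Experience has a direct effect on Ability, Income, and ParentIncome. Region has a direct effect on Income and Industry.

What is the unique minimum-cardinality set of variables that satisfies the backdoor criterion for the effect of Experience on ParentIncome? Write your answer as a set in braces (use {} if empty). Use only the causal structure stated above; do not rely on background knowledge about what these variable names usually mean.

Variables eligible for adjustment (non-descendants of Experience, excluding Experience and ParentIncome): {Education, Industry, Region, Tenure, UnionMember}.
Backdoor paths from Experience to ParentIncome:
  P1: Experience <- Tenure -> Ability <- ParentIncome
Each backdoor path contains an unconditioned collider, so every path is already blocked with the empty conditioning set:
  P1: blocked at collider Ability (neither it nor any descendant is in the conditioning set).
The empty set is therefore the unique smallest valid set.

{}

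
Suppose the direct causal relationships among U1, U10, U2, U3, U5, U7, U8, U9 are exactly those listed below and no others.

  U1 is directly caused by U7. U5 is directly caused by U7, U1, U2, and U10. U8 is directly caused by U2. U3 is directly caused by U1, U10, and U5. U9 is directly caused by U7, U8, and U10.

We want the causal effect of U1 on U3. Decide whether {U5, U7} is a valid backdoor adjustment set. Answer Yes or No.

No

Backdoor paths from U1 to U3 (paths whose first edge points into U1):
  P1: U1 <- U7 -> U9 <- U10 -> U5 -> U3
  P2: U1 <- U7 -> U9 <- U10 -> U3
  P3: U1 <- U7 -> U9 <- U8 <- U2 -> U5 <- U10 -> U3
  P4: U1 <- U7 -> U9 <- U8 <- U2 -> U5 -> U3
  P5: U1 <- U7 -> U5 <- U2 -> U8 -> U9 <- U10 -> U3
  P6: U1 <- U7 -> U5 <- U10 -> U3
  P7: U1 <- U7 -> U5 -> U3
Condition 1 (no descendant of U1 in the set): FAILS — U5 is a descendant of U1.
Condition 2 (every backdoor path blocked by {U5, U7}):
  P1: blocked at fork node U7 ∈ conditioning set.
  P2: blocked at fork node U7 ∈ conditioning set.
  P3: blocked at fork node U7 ∈ conditioning set.
  P4: blocked at fork node U7 ∈ conditioning set.
  P5: blocked at fork node U7 ∈ conditioning set.
  P6: blocked at fork node U7 ∈ conditioning set.
  P7: blocked at fork node U7 ∈ conditioning set.
{U5, U7} does not satisfy the backdoor criterion.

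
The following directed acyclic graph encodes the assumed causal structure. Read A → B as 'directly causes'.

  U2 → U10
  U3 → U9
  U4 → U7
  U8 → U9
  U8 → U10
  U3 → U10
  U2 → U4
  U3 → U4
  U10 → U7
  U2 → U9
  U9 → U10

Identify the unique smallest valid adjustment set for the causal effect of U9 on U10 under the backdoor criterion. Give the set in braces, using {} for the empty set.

{U2, U3, U8}

Variables eligible for adjustment (non-descendants of U9, excluding U9 and U10): {U2, U3, U4, U8}.
Backdoor paths from U9 to U10:
  P1: U9 <- U2 -> U4 <- U3 -> U10
  P2: U9 <- U2 -> U4 -> U7 <- U10
  P3: U9 <- U2 -> U10
  P4: U9 <- U8 -> U10
  P5: U9 <- U3 -> U4 <- U2 -> U10
  P6: U9 <- U3 -> U4 -> U7 <- U10
  P7: U9 <- U3 -> U10
The empty set is not sufficient: P3 (U9 <- U2 -> U10) has no collider blocking it and no conditioned non-collider, so it is open.
Try {U2, U3, U8}:
  P1: blocked at fork node U2 ∈ conditioning set.
  P2: blocked at fork node U2 ∈ conditioning set.
  P3: blocked at fork node U2 ∈ conditioning set.
  P4: blocked at fork node U8 ∈ conditioning set.
  P5: blocked at fork node U3 ∈ conditioning set.
  P6: blocked at fork node U3 ∈ conditioning set.
  P7: blocked at fork node U3 ∈ conditioning set.
{U2, U3, U8} contains no descendant of U9 and blocks every backdoor path.
Every element of {U2, U3, U8} is needed (dropping U2 leaves P3 open; dropping U3 leaves P7 open; dropping U8 leaves P4 open), so no proper subset is valid.
Among all size-3 subsets of the eligible variables, only {U2, U3, U8} blocks every backdoor path, so it is the unique smallest valid adjustment set.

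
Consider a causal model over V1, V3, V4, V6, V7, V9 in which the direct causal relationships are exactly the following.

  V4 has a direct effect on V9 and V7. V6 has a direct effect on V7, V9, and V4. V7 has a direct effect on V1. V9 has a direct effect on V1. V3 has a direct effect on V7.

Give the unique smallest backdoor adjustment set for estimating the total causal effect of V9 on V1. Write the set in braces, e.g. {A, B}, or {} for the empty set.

{V7}

Variables eligible for adjustment (non-descendants of V9, excluding V9 and V1): {V3, V4, V6, V7}.
Backdoor paths from V9 to V1:
  P1: V9 <- V6 -> V4 -> V7 -> V1
  P2: V9 <- V6 -> V7 -> V1
  P3: V9 <- V4 <- V6 -> V7 -> V1
  P4: V9 <- V4 -> V7 -> V1
The empty set is not sufficient: P1 (V9 <- V6 -> V4 -> V7 -> V1) has no collider blocking it and no conditioned non-collider, so it is open.
Try {V7}:
  P1: blocked at chain node V7 ∈ conditioning set.
  P2: blocked at chain node V7 ∈ conditioning set.
  P3: blocked at chain node V7 ∈ conditioning set.
  P4: blocked at chain node V7 ∈ conditioning set.
{V7} contains no descendant of V9 and blocks every backdoor path.
No other singleton works — e.g. {V3} leaves P1 open — so {V7} is the unique smallest valid adjustment set.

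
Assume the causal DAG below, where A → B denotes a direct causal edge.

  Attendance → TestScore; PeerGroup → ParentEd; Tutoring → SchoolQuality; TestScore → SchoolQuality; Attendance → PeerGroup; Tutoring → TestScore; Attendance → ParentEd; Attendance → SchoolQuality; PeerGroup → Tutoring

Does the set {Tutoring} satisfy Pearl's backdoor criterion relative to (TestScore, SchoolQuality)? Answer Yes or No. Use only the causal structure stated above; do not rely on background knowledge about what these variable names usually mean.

Backdoor paths from TestScore to SchoolQuality (paths whose first edge points into TestScore):
  P1: TestScore <- Attendance -> PeerGroup -> Tutoring -> SchoolQuality
  P2: TestScore <- Attendance -> ParentEd <- PeerGroup -> Tutoring -> SchoolQuality
  P3: TestScore <- Attendance -> SchoolQuality
  P4: TestScore <- Tutoring <- PeerGroup <- Attendance -> SchoolQuality
  P5: TestScore <- Tutoring <- PeerGroup -> ParentEd <- Attendance -> SchoolQuality
  P6: TestScore <- Tutoring -> SchoolQuality
Condition 1 (no descendant of TestScore in the set): holds — descendants of TestScore are {SchoolQuality}; none are in {Tutoring}.
Condition 2 (every backdoor path blocked by {Tutoring}):
  P1: blocked at chain node Tutoring ∈ conditioning set.
  P2: blocked at collider ParentEd (neither it nor any descendant is in the conditioning set).
  P3: open — no interior node is in the conditioning set.
  P4: blocked at chain node Tutoring ∈ conditioning set.
  P5: blocked at chain node Tutoring ∈ conditioning set.
  P6: blocked at fork node Tutoring ∈ conditioning set.
{Tutoring} does not satisfy the backdoor criterion.

No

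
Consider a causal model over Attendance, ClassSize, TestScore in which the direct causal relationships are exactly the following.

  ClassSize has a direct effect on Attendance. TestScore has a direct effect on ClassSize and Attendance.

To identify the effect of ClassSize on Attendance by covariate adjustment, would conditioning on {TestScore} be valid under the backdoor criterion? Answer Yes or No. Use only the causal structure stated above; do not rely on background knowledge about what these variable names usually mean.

Backdoor paths from ClassSize to Attendance (paths whose first edge points into ClassSize):
  P1: ClassSize <- TestScore -> Attendance
Condition 1 (no descendant of ClassSize in the set): holds — descendants of ClassSize are {Attendance}; none are in {TestScore}.
Condition 2 (every backdoor path blocked by {TestScore}):
  P1: blocked at fork node TestScore ∈ conditioning set.
{TestScore} satisfies the backdoor criterion.

Yes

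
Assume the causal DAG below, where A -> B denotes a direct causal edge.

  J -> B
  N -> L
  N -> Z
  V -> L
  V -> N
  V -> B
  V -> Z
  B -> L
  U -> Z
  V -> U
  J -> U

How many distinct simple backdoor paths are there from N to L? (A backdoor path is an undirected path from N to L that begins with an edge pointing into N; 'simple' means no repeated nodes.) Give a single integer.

A backdoor path from N to L is any simple undirected path whose first edge points into N (i.e. leaves N via a parent).
Parents of N: {V}.
Enumerating:
  P1: N <- V -> B -> L
  P2: N <- V -> U <- J -> B -> L
  P3: N <- V -> L
  P4: N <- V -> Z <- U <- J -> B -> L
That exhausts the simple backdoor paths. Count: 4.

4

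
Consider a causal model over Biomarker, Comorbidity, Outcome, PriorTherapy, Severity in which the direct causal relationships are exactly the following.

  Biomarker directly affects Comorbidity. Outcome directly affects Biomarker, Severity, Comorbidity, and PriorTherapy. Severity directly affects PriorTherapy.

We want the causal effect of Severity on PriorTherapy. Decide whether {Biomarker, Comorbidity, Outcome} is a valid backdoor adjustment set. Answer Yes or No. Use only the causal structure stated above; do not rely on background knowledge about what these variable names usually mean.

Yes

Backdoor paths from Severity to PriorTherapy (paths whose first edge points into Severity):
  P1: Severity <- Outcome -> PriorTherapy
Condition 1 (no descendant of Severity in the set): holds — descendants of Severity are {PriorTherapy}; none are in {Biomarker, Comorbidity, Outcome}.
Condition 2 (every backdoor path blocked by {Biomarker, Comorbidity, Outcome}):
  P1: blocked at fork node Outcome ∈ conditioning set.
{Biomarker, Comorbidity, Outcome} satisfies the backdoor criterion.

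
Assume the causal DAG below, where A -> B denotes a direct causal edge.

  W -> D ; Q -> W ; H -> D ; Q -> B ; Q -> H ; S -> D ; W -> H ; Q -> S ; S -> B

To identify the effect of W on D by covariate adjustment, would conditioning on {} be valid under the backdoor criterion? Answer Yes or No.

No

Backdoor paths from W to D (paths whose first edge points into W):
  P1: W <- Q -> H -> D
  P2: W <- Q -> S -> D
  P3: W <- Q -> B <- S -> D
Condition 1 (no descendant of W in the set): holds — descendants of W are {D, H}; none are in {}.
Condition 2 (every backdoor path blocked by {}):
  P1: open — no interior node is in the conditioning set.
  P2: open — no interior node is in the conditioning set.
  P3: blocked at collider B (neither it nor any descendant is in the conditioning set).
{} does not satisfy the backdoor criterion.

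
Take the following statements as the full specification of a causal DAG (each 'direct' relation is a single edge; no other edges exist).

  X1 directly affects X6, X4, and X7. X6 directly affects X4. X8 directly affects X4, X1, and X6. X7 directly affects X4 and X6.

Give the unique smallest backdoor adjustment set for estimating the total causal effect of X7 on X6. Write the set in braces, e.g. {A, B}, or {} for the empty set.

Variables eligible for adjustment (non-descendants of X7, excluding X7 and X6): {X1, X8}.
Backdoor paths from X7 to X6:
  P1: X7 <- X1 <- X8 -> X6
  P2: X7 <- X1 <- X8 -> X4 <- X6
  P3: X7 <- X1 -> X6
  P4: X7 <- X1 -> X4 <- X8 -> X6
  P5: X7 <- X1 -> X4 <- X6
The empty set is not sufficient: P1 (X7 <- X1 <- X8 -> X6) has no collider blocking it and no conditioned non-collider, so it is open.
Try {X1}:
  P1: blocked at chain node X1 ∈ conditioning set.
  P2: blocked at chain node X1 ∈ conditioning set.
  P3: blocked at fork node X1 ∈ conditioning set.
  P4: blocked at fork node X1 ∈ conditioning set.
  P5: blocked at fork node X1 ∈ conditioning set.
{X1} contains no descendant of X7 and blocks every backdoor path.
No other singleton works — e.g. {X8} leaves P3 open — so {X1} is the unique smallest valid adjustment set.

{X1}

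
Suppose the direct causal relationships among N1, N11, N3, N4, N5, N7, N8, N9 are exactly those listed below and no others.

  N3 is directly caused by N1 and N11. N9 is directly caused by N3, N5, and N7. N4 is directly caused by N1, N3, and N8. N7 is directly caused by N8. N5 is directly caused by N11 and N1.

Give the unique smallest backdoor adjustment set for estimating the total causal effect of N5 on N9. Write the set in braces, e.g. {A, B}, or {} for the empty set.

Variables eligible for adjustment (non-descendants of N5, excluding N5 and N9): {N1, N11, N3, N4, N7, N8}.
Backdoor paths from N5 to N9:
  P1: N5 <- N1 -> N3 -> N9
  P2: N5 <- N1 -> N3 -> N4 <- N8 -> N7 -> N9
  P3: N5 <- N1 -> N4 <- N8 -> N7 -> N9
  P4: N5 <- N1 -> N4 <- N3 -> N9
  P5: N5 <- N11 -> N3 <- N1 -> N4 <- N8 -> N7 -> N9
  P6: N5 <- N11 -> N3 -> N9
  P7: N5 <- N11 -> N3 -> N4 <- N8 -> N7 -> N9
The empty set is not sufficient: P1 (N5 <- N1 -> N3 -> N9) has no collider blocking it and no conditioned non-collider, so it is open.
Try {N3}:
  P1: blocked at chain node N3 ∈ conditioning set.
  P2: blocked at chain node N3 ∈ conditioning set.
  P3: blocked at collider N4 (neither it nor any descendant is in the conditioning set).
  P4: blocked at collider N4 (neither it nor any descendant is in the conditioning set).
  P5: blocked at collider N4 (neither it nor any descendant is in the conditioning set).
  P6: blocked at chain node N3 ∈ conditioning set.
  P7: blocked at chain node N3 ∈ conditioning set.
{N3} contains no descendant of N5 and blocks every backdoor path.
No other singleton works — e.g. {N8} leaves P1 open — so {N3} is the unique smallest valid adjustment set.

{N3}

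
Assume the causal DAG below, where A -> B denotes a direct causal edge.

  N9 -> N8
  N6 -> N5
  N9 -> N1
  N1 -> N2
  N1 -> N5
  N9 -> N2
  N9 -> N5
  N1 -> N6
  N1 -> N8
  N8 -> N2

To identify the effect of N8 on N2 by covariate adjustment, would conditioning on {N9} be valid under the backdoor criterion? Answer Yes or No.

No

Backdoor paths from N8 to N2 (paths whose first edge points into N8):
  P1: N8 <- N9 -> N1 -> N2
  P2: N8 <- N9 -> N5 <- N1 -> N2
  P3: N8 <- N9 -> N5 <- N6 <- N1 -> N2
  P4: N8 <- N9 -> N2
  P5: N8 <- N1 <- N9 -> N2
  P6: N8 <- N1 -> N6 -> N5 <- N9 -> N2
  P7: N8 <- N1 -> N5 <- N9 -> N2
  P8: N8 <- N1 -> N2
Condition 1 (no descendant of N8 in the set): holds — descendants of N8 are {N2}; none are in {N9}.
Condition 2 (every backdoor path blocked by {N9}):
  P1: blocked at fork node N9 ∈ conditioning set.
  P2: blocked at fork node N9 ∈ conditioning set.
  P3: blocked at fork node N9 ∈ conditioning set.
  P4: blocked at fork node N9 ∈ conditioning set.
  P5: blocked at fork node N9 ∈ conditioning set.
  P6: blocked at collider N5 (neither it nor any descendant is in the conditioning set).
  P7: blocked at collider N5 (neither it nor any descendant is in the conditioning set).
  P8: open — no interior node is in the conditioning set.
{N9} does not satisfy the backdoor criterion.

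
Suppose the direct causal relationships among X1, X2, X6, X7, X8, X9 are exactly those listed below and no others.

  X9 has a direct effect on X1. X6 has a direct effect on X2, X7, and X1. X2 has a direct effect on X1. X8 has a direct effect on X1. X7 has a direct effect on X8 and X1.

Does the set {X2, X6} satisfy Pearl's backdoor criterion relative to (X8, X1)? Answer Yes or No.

Backdoor paths from X8 to X1 (paths whose first edge points into X8):
  P1: X8 <- X7 <- X6 -> X2 -> X1
  P2: X8 <- X7 <- X6 -> X1
  P3: X8 <- X7 -> X1
Condition 1 (no descendant of X8 in the set): holds — descendants of X8 are {X1}; none are in {X2, X6}.
Condition 2 (every backdoor path blocked by {X2, X6}):
  P1: blocked at fork node X6 ∈ conditioning set.
  P2: blocked at fork node X6 ∈ conditioning set.
  P3: open — no interior node is in the conditioning set.
{X2, X6} does not satisfy the backdoor criterion.

No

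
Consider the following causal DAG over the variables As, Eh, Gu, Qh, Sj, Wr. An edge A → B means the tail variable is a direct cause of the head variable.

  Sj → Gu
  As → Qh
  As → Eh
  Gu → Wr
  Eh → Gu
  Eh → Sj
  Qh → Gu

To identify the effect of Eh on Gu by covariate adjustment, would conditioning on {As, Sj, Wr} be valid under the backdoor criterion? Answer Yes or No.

No

Backdoor paths from Eh to Gu (paths whose first edge points into Eh):
  P1: Eh <- As -> Qh -> Gu
Condition 1 (no descendant of Eh in the set): FAILS — Sj and Wr are descendants of Eh.
Condition 2 (every backdoor path blocked by {As, Sj, Wr}):
  P1: blocked at fork node As ∈ conditioning set.
{As, Sj, Wr} does not satisfy the backdoor criterion.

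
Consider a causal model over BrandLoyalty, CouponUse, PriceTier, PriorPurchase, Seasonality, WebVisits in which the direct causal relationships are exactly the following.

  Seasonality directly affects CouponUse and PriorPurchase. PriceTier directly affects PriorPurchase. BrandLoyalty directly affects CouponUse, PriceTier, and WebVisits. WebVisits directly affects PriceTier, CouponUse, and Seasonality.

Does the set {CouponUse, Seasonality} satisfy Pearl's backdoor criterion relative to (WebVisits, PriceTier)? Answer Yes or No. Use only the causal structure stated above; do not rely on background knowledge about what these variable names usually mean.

No

Backdoor paths from WebVisits to PriceTier (paths whose first edge points into WebVisits):
  P1: WebVisits <- BrandLoyalty -> CouponUse <- Seasonality -> PriorPurchase <- PriceTier
  P2: WebVisits <- BrandLoyalty -> PriceTier
Condition 1 (no descendant of WebVisits in the set): FAILS — CouponUse and Seasonality are descendants of WebVisits.
Condition 2 (every backdoor path blocked by {CouponUse, Seasonality}):
  P1: blocked at fork node Seasonality ∈ conditioning set.
  P2: open — no interior node is in the conditioning set.
{CouponUse, Seasonality} does not satisfy the backdoor criterion.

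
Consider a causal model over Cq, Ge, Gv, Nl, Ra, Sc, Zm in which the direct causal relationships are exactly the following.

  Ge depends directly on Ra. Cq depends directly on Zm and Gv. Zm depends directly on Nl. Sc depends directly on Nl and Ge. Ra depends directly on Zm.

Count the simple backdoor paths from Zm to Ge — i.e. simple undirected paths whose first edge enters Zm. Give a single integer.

1

A backdoor path from Zm to Ge is any simple undirected path whose first edge points into Zm (i.e. leaves Zm via a parent).
Parents of Zm: {Nl}.
Enumerating:
  P1: Zm <- Nl -> Sc <- Ge
That exhausts the simple backdoor paths. Count: 1.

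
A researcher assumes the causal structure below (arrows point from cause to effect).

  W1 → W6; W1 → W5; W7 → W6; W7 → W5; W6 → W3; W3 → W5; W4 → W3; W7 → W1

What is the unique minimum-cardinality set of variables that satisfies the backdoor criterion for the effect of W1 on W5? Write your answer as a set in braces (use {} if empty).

Variables eligible for adjustment (non-descendants of W1, excluding W1 and W5): {W4, W7}.
Backdoor paths from W1 to W5:
  P1: W1 <- W7 -> W6 -> W3 -> W5
  P2: W1 <- W7 -> W5
The empty set is not sufficient: P1 (W1 <- W7 -> W6 -> W3 -> W5) has no collider blocking it and no conditioned non-collider, so it is open.
Try {W7}:
  P1: blocked at fork node W7 ∈ conditioning set.
  P2: blocked at fork node W7 ∈ conditioning set.
{W7} contains no descendant of W1 and blocks every backdoor path.
No other singleton works — e.g. {W4} leaves P1 open — so {W7} is the unique smallest valid adjustment set.

{W7}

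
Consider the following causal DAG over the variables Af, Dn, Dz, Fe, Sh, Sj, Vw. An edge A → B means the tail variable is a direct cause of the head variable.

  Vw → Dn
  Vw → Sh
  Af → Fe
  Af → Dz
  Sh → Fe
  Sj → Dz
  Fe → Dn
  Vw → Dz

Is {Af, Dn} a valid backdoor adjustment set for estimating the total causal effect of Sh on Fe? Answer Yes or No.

No

Backdoor paths from Sh to Fe (paths whose first edge points into Sh):
  P1: Sh <- Vw -> Dz <- Af -> Fe
  P2: Sh <- Vw -> Dn <- Fe
Condition 1 (no descendant of Sh in the set): FAILS — Dn is a descendant of Sh.
Condition 2 (every backdoor path blocked by {Af, Dn}):
  P1: blocked at collider Dz (neither it nor any descendant is in the conditioning set).
  P2: open — collider(s) Dn are conditioned on (or have a conditioned descendant) and no non-collider on the path is in the set.
{Af, Dn} does not satisfy the backdoor criterion.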